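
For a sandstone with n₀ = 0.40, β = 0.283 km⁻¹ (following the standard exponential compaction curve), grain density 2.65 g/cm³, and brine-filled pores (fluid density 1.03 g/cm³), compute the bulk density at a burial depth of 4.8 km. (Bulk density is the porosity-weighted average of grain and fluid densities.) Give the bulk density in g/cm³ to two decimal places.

Porosity at depth: n = 0.4·exp(−0.283×4.8) = 0.4×0.2571 = 0.1028
Bulk density: ρ_b = (1−n)ρ_g + n·ρ_f = 0.8972×2.65 + 0.1028×1.03
       = 2.378 + 0.106 = 2.483 g/cm³

2.48 g/cm³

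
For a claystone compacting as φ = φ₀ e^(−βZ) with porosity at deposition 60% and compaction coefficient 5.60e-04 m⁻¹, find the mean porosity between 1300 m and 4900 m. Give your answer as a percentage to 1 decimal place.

12.5%

Working in km (1 km = 1000 m; β in km⁻¹ = β in m⁻¹ × 1000):
⟨φ⟩ = (1/(Z₂−Z₁)) ∫ φ₀ e^(−βZ) dZ = φ₀·(e^(−β·Z₁) − e^(−β·Z₂)) / (β·(Z₂−Z₁))
e^(−0.56×1.3) = 0.4829; e^(−0.56×4.9) = 0.0643
⟨φ⟩ = 0.6 × (0.4829 − 0.0643) / (0.56 × 3.6) = 0.6 × 0.2076 = 0.1246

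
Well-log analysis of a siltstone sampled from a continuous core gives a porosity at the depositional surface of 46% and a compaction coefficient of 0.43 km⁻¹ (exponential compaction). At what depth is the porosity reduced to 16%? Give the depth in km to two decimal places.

Invert Athy's law: d = ln(phi₀/phi) / k
d = ln(0.46/0.16) / 0.43 = ln(2.875) / 0.43 = 1.0561 / 0.43 = 2.456 km

2.46 km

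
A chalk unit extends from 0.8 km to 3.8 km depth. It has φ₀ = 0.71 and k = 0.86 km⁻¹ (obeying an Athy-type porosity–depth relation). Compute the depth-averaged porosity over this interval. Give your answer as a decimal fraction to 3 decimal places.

⟨φ⟩ = (1/(Z₂−Z₁)) ∫ φ₀ e^(−kZ) dZ = φ₀·(e^(−k·Z₁) − e^(−k·Z₂)) / (k·(Z₂−Z₁))
e^(−0.86×0.8) = 0.5026; e^(−0.86×3.8) = 0.0381
⟨φ⟩ = 0.71 × (0.5026 − 0.0381) / (0.86 × 3) = 0.71 × 0.1800 = 0.1278

0.128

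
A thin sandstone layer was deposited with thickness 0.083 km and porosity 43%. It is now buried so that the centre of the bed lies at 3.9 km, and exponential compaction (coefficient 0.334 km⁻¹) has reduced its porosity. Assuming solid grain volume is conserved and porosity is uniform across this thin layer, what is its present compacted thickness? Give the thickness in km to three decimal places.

0.054 km

Porosity at 3.9 km: φ = 0.43·exp(−0.334×3.9) = 0.1169
Solid-volume conservation: h(1−φ) = h₀(1−φ₀) ⇒ h = h₀·(1−φ₀)/(1−φ)
h = 0.083 × (1 − 0.43)/(1 − 0.1169) = 0.083 × 0.6454 = 0.0536 km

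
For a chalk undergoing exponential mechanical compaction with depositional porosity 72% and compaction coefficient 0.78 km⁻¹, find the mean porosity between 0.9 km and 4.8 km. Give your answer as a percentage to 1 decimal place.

⟨phi⟩ = (1/(d₂−d₁)) ∫ phi₀ e^(−kd) dd = phi₀·(e^(−k·d₁) − e^(−k·d₂)) / (k·(d₂−d₁))
e^(−0.78×0.9) = 0.4956; e^(−0.78×4.8) = 0.0237
⟨phi⟩ = 0.72 × (0.4956 − 0.0237) / (0.78 × 3.9) = 0.72 × 0.1551 = 0.1117

11.2%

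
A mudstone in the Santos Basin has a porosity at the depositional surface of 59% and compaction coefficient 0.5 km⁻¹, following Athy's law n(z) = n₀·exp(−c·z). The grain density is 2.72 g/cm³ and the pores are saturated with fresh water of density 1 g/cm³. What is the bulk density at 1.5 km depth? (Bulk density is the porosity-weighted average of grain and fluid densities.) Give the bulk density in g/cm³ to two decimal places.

Porosity at depth: n = 0.59·exp(−0.5×1.5) = 0.59×0.4724 = 0.2787
Bulk density: ρ_b = (1−n)ρ_g + n·ρ_f = 0.7213×2.72 + 0.2787×1
       = 1.962 + 0.279 = 2.241 g/cm³

2.24 g/cm³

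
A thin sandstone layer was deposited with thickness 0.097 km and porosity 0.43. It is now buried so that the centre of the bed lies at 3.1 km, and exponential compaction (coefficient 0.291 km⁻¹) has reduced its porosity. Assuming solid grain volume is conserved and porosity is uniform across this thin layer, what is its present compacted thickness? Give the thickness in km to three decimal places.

Porosity at 3.1 km: phi = 0.43·exp(−0.291×3.1) = 0.1745
Solid-volume conservation: h(1−phi) = h₀(1−phi₀) ⇒ h = h₀·(1−phi₀)/(1−phi)
h = 0.097 × (1 − 0.43)/(1 − 0.1745) = 0.097 × 0.6905 = 0.0670 km

0.067 km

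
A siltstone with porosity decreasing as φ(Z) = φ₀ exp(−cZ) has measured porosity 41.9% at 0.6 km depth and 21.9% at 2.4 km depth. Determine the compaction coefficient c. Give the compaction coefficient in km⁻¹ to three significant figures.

Athy: φ(Z) = φ₀ e^(−cZ) ⇒ φ₁/φ₂ = e^{c(Z₂−Z₁)} ⇒ c = ln(φ₁/φ₂)/(Z₂−Z₁)
c = ln(0.419/0.219) / (2.4 − 0.6) = ln(1.913) / 1.8 = 0.6488 / 1.8 = 0.3604 km⁻¹

0.360 km⁻¹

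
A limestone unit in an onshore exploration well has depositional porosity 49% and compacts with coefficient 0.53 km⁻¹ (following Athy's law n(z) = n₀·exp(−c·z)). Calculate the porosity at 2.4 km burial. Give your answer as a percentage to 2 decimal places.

13.73%

n = n₀·exp(−c·z) = 0.49 × exp(−0.53 × 2.4) = 0.49 × exp(−1.272)
  = 0.49 × 0.2803 = 0.1373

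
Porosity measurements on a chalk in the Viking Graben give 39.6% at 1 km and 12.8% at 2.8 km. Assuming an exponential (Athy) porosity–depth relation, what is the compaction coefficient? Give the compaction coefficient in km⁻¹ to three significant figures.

Athy: φ(d) = φ₀ e^(−cd) ⇒ φ₁/φ₂ = e^{c(d₂−d₁)} ⇒ c = ln(φ₁/φ₂)/(d₂−d₁)
c = ln(0.396/0.128) / (2.8 − 1) = ln(3.094) / 1.8 = 1.1294 / 1.8 = 0.6274 km⁻¹

0.627 km⁻¹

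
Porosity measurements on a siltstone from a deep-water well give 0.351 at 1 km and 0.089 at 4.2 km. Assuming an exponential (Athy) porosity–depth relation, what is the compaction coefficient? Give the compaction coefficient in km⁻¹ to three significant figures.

0.429 km⁻¹

Athy: φ(z) = φ₀ e^(−cz) ⇒ φ₁/φ₂ = e^{c(z₂−z₁)} ⇒ c = ln(φ₁/φ₂)/(z₂−z₁)
c = ln(0.351/0.089) / (4.2 − 1) = ln(3.944) / 3.2 = 1.3721 / 3.2 = 0.4288 km⁻¹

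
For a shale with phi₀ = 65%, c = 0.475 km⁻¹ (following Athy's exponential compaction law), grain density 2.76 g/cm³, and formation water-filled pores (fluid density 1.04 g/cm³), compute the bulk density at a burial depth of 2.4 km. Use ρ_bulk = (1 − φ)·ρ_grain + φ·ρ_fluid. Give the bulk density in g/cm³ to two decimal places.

Porosity at depth: phi = 0.65·exp(−0.475×2.4) = 0.65×0.3198 = 0.2079
Bulk density: ρ_b = (1−phi)ρ_g + phi·ρ_f = 0.7921×2.76 + 0.2079×1.04
       = 2.186 + 0.216 = 2.402 g/cm³

2.40 g/cm³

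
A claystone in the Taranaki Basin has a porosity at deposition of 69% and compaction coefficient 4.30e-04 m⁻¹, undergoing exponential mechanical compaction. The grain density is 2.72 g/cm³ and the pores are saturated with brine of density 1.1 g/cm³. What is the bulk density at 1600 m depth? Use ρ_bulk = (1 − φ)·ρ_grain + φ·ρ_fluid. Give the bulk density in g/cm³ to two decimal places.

2.16 g/cm³

Working in km (1 km = 1000 m; k in km⁻¹ = k in m⁻¹ × 1000):
Porosity at depth: n = 0.69·exp(−0.43×1.6) = 0.69×0.5026 = 0.3468
Bulk density: ρ_b = (1−n)ρ_g + n·ρ_f = 0.6532×2.72 + 0.3468×1.1
       = 1.777 + 0.381 = 2.158 g/cm³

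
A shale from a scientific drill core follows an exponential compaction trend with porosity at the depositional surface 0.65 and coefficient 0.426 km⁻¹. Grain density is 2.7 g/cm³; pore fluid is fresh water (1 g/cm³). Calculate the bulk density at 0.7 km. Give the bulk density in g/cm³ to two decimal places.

Porosity at depth: phi = 0.65·exp(−0.426×0.7) = 0.65×0.7422 = 0.4824
Bulk density: ρ_b = (1−phi)ρ_g + phi·ρ_f = 0.5176×2.7 + 0.4824×1
       = 1.398 + 0.482 = 1.880 g/cm³

1.88 g/cm³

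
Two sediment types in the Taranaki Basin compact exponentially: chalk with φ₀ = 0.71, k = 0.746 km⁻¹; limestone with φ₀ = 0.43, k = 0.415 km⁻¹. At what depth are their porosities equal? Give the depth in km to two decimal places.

Set φ₀ₐ e^(−kₐd) = φ₀ᵦ e^(−kᵦd) ⇒ ln(φ₀ₐ/φ₀ᵦ) = (kₐ − kᵦ)·d
d = ln(0.71/0.43) / (0.746 − 0.415) = 0.5015 / 0.331 = 1.515 km

1.52 km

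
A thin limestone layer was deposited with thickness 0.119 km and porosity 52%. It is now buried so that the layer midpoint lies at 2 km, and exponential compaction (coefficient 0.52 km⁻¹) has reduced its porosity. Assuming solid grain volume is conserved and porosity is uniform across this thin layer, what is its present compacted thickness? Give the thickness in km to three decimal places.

Porosity at 2 km: n = 0.52·exp(−0.52×2) = 0.1838
Solid-volume conservation: h(1−n) = h₀(1−n₀) ⇒ h = h₀·(1−n₀)/(1−n)
h = 0.119 × (1 − 0.52)/(1 − 0.1838) = 0.119 × 0.5881 = 0.0700 km

0.070 km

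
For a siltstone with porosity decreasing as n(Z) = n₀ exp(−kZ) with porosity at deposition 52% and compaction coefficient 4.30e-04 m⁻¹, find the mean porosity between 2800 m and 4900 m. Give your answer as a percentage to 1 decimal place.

10.3%

Working in km (1 km = 1000 m; k in km⁻¹ = k in m⁻¹ × 1000):
⟨n⟩ = (1/(Z₂−Z₁)) ∫ n₀ e^(−kZ) dZ = n₀·(e^(−k·Z₁) − e^(−k·Z₂)) / (k·(Z₂−Z₁))
e^(−0.43×2.8) = 0.3000; e^(−0.43×4.9) = 0.1216
⟨n⟩ = 0.52 × (0.3000 − 0.1216) / (0.43 × 2.1) = 0.52 × 0.1976 = 0.1027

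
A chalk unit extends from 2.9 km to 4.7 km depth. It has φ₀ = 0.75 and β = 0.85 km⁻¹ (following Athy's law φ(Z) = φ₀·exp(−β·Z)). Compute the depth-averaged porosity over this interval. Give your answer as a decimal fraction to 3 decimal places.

0.033

⟨φ⟩ = (1/(Z₂−Z₁)) ∫ φ₀ e^(−βZ) dZ = φ₀·(e^(−β·Z₁) − e^(−β·Z₂)) / (β·(Z₂−Z₁))
e^(−0.85×2.9) = 0.0850; e^(−0.85×4.7) = 0.0184
⟨φ⟩ = 0.75 × (0.0850 − 0.0184) / (0.85 × 1.8) = 0.75 × 0.0435 = 0.0326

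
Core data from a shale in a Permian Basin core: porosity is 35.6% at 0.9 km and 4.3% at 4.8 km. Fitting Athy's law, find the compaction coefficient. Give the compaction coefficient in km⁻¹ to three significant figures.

0.542 km⁻¹

Athy: n(d) = n₀ e^(−βd) ⇒ n₁/n₂ = e^{β(d₂−d₁)} ⇒ β = ln(n₁/n₂)/(d₂−d₁)
β = ln(0.356/0.043) / (4.8 − 0.9) = ln(8.279) / 3.9 = 2.1137 / 3.9 = 0.542 km⁻¹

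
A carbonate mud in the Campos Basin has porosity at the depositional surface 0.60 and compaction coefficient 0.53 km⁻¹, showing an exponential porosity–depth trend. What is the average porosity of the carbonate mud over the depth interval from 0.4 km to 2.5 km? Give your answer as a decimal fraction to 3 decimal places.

⟨n⟩ = (1/(d₂−d₁)) ∫ n₀ e^(−kd) dd = n₀·(e^(−k·d₁) − e^(−k·d₂)) / (k·(d₂−d₁))
e^(−0.53×0.4) = 0.8090; e^(−0.53×2.5) = 0.2658
⟨n⟩ = 0.6 × (0.8090 − 0.2658) / (0.53 × 2.1) = 0.6 × 0.4880 = 0.2928

0.293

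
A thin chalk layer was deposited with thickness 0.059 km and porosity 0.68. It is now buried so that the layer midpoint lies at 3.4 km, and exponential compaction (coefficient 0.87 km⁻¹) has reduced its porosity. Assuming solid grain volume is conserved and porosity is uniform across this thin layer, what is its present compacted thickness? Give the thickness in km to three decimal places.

Porosity at 3.4 km: φ = 0.68·exp(−0.87×3.4) = 0.0353
Solid-volume conservation: h(1−φ) = h₀(1−φ₀) ⇒ h = h₀·(1−φ₀)/(1−φ)
h = 0.059 × (1 − 0.68)/(1 − 0.0353) = 0.059 × 0.3317 = 0.0196 km

0.020 km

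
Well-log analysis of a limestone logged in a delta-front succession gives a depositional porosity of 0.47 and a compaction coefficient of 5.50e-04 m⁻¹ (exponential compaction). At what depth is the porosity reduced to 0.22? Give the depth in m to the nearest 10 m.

1380 m

Working in km (1 km = 1000 m; c in km⁻¹ = c in m⁻¹ × 1000):
Invert Athy's law: d = ln(φ₀/φ) / c
d = ln(0.47/0.22) / 0.55 = ln(2.136) / 0.55 = 0.7591 / 0.55 = 1.380 km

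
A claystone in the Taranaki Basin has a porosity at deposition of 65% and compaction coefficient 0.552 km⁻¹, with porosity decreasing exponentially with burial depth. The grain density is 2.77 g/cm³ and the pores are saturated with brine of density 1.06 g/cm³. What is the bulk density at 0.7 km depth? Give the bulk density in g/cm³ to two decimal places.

Porosity at depth: phi = 0.65·exp(−0.552×0.7) = 0.65×0.6795 = 0.4417
Bulk density: ρ_b = (1−phi)ρ_g + phi·ρ_f = 0.5583×2.77 + 0.4417×1.06
       = 1.547 + 0.468 = 2.015 g/cm³

2.01 g/cm³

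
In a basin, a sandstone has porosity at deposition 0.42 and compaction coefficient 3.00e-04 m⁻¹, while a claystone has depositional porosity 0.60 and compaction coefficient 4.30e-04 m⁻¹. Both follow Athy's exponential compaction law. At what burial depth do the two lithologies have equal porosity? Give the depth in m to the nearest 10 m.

Working in km (1 km = 1000 m; β in km⁻¹ = β in m⁻¹ × 1000):
Set phi₀ₐ e^(−βₐd) = phi₀ᵦ e^(−βᵦd) ⇒ ln(phi₀ₐ/phi₀ᵦ) = (βₐ − βᵦ)·d
d = ln(0.42/0.6) / (0.3 − 0.43) = -0.3567 / -0.13 = 2.744 km

2740 m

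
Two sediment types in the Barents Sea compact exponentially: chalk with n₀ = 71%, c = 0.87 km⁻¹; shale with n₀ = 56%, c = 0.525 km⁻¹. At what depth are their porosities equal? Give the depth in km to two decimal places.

Set n₀ₐ e^(−cₐd) = n₀ᵦ e^(−cᵦd) ⇒ ln(n₀ₐ/n₀ᵦ) = (cₐ − cᵦ)·d
d = ln(0.71/0.56) / (0.87 − 0.525) = 0.2373 / 0.345 = 0.688 km

0.69 km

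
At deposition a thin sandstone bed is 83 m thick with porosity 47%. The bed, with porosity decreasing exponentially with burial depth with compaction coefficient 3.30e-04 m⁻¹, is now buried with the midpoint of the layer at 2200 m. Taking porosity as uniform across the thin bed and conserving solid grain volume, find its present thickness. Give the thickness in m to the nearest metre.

57 m

Working in km (1 km = 1000 m; β in km⁻¹ = β in m⁻¹ × 1000):
Porosity at 2.2 km: n = 0.47·exp(−0.33×2.2) = 0.2274
Solid-volume conservation: h(1−n) = h₀(1−n₀) ⇒ h = h₀·(1−n₀)/(1−n)
h = 0.083 × (1 − 0.47)/(1 − 0.2274) = 0.083 × 0.6860 = 0.0569 km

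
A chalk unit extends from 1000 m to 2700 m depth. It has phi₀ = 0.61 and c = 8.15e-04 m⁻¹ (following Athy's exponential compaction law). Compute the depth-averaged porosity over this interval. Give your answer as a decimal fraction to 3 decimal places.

0.146

Working in km (1 km = 1000 m; c in km⁻¹ = c in m⁻¹ × 1000):
⟨phi⟩ = (1/(z₂−z₁)) ∫ phi₀ e^(−cz) dz = phi₀·(e^(−c·z₁) − e^(−c·z₂)) / (c·(z₂−z₁))
e^(−0.815×1) = 0.4426; e^(−0.815×2.7) = 0.1107
⟨phi⟩ = 0.61 × (0.4426 − 0.1107) / (0.815 × 1.7) = 0.61 × 0.2395 = 0.1461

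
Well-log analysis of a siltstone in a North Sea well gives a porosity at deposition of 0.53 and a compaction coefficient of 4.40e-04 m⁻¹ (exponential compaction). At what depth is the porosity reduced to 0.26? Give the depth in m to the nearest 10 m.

Working in km (1 km = 1000 m; β in km⁻¹ = β in m⁻¹ × 1000):
Invert Athy's law: z = ln(n₀/n) / β
z = ln(0.53/0.26) / 0.44 = ln(2.038) / 0.44 = 0.7122 / 0.44 = 1.619 km

1620 m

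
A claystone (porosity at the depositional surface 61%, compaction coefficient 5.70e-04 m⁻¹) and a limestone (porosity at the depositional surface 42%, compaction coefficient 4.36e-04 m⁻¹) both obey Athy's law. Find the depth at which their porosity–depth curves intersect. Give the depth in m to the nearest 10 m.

Working in km (1 km = 1000 m; k in km⁻¹ = k in m⁻¹ × 1000):
Set n₀ₐ e^(−kₐd) = n₀ᵦ e^(−kᵦd) ⇒ ln(n₀ₐ/n₀ᵦ) = (kₐ − kᵦ)·d
d = ln(0.61/0.42) / (0.57 − 0.436) = 0.3732 / 0.134 = 2.785 km

2790 m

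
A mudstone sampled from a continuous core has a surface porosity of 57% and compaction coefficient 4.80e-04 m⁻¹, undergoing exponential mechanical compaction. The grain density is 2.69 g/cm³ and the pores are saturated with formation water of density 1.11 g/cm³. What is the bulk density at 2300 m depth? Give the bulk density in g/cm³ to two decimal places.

2.39 g/cm³

Working in km (1 km = 1000 m; k in km⁻¹ = k in m⁻¹ × 1000):
Porosity at depth: phi = 0.57·exp(−0.48×2.3) = 0.57×0.3315 = 0.1890
Bulk density: ρ_b = (1−phi)ρ_g + phi·ρ_f = 0.8110×2.69 + 0.1890×1.11
       = 2.182 + 0.210 = 2.391 g/cm³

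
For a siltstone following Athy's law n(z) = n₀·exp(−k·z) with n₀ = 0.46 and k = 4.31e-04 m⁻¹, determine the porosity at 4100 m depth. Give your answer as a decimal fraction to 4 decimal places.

0.0786

Working in km (1 km = 1000 m; k in km⁻¹ = k in m⁻¹ × 1000):
n = n₀·exp(−k·z) = 0.46 × exp(−0.431 × 4.1) = 0.46 × exp(−1.767)
  = 0.46 × 0.1708 = 0.0786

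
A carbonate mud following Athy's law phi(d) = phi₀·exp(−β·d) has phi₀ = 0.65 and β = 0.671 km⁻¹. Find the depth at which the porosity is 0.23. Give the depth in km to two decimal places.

Invert Athy's law: d = ln(phi₀/phi) / β
d = ln(0.65/0.23) / 0.671 = ln(2.826) / 0.671 = 1.0389 / 0.671 = 1.548 km

1.55 km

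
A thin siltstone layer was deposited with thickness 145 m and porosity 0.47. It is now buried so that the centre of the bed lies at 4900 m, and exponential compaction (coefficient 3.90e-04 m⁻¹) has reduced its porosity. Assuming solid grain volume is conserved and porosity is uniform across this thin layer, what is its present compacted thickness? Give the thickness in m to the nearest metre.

83 m

Working in km (1 km = 1000 m; β in km⁻¹ = β in m⁻¹ × 1000):
Porosity at 4.9 km: phi = 0.47·exp(−0.39×4.9) = 0.0695
Solid-volume conservation: h(1−phi) = h₀(1−phi₀) ⇒ h = h₀·(1−phi₀)/(1−phi)
h = 0.145 × (1 − 0.47)/(1 − 0.0695) = 0.145 × 0.5696 = 0.0826 km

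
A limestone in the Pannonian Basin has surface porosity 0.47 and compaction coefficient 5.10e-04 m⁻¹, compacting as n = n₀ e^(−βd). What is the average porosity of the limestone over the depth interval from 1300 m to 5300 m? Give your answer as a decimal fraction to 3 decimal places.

0.103

Working in km (1 km = 1000 m; β in km⁻¹ = β in m⁻¹ × 1000):
⟨n⟩ = (1/(d₂−d₁)) ∫ n₀ e^(−βd) dd = n₀·(e^(−β·d₁) − e^(−β·d₂)) / (β·(d₂−d₁))
e^(−0.51×1.3) = 0.5153; e^(−0.51×5.3) = 0.0670
⟨n⟩ = 0.47 × (0.5153 − 0.0670) / (0.51 × 4) = 0.47 × 0.2198 = 0.1033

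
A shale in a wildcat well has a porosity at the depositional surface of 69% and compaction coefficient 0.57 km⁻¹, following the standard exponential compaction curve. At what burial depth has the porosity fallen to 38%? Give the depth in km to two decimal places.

Invert Athy's law: d = ln(φ₀/φ) / c
d = ln(0.69/0.38) / 0.57 = ln(1.816) / 0.57 = 0.5965 / 0.57 = 1.047 km

1.05 km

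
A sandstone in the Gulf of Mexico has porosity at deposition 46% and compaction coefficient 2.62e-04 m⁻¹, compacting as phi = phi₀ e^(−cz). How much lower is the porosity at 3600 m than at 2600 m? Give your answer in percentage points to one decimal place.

5.4 percentage points

Working in km (1 km = 1000 m; c in km⁻¹ = c in m⁻¹ × 1000):
phi(2.6) = 0.46·e^(−0.262×2.6) = 0.2328
phi(3.6) = 0.46·e^(−0.262×3.6) = 0.1791
Δphi = 0.2328 − 0.1791 = 0.0536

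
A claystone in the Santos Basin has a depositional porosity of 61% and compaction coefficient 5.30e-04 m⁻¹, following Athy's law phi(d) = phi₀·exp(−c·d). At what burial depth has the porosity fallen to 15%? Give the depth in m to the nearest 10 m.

Working in km (1 km = 1000 m; c in km⁻¹ = c in m⁻¹ × 1000):
Invert Athy's law: d = ln(phi₀/phi) / c
d = ln(0.61/0.15) / 0.53 = ln(4.067) / 0.53 = 1.4028 / 0.53 = 2.647 km

2650 m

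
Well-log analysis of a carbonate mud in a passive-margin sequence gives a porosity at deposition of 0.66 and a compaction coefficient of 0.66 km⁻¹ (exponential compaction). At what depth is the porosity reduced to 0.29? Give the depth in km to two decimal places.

Invert Athy's law: d = ln(phi₀/phi) / k
d = ln(0.66/0.29) / 0.66 = ln(2.276) / 0.66 = 0.8224 / 0.66 = 1.246 km

1.25 km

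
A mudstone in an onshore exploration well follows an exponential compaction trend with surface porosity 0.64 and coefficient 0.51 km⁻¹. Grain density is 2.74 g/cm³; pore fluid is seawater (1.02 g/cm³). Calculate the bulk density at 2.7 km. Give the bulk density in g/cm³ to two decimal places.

Porosity at depth: phi = 0.64·exp(−0.51×2.7) = 0.64×0.2523 = 0.1615
Bulk density: ρ_b = (1−phi)ρ_g + phi·ρ_f = 0.8385×2.74 + 0.1615×1.02
       = 2.298 + 0.165 = 2.462 g/cm³

2.46 g/cm³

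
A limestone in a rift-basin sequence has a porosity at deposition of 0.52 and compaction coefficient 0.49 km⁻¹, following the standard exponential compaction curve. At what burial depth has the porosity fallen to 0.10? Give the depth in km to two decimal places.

3.36 km

Invert Athy's law: Z = ln(φ₀/φ) / β
Z = ln(0.52/0.1) / 0.49 = ln(5.2) / 0.49 = 1.6487 / 0.49 = 3.365 km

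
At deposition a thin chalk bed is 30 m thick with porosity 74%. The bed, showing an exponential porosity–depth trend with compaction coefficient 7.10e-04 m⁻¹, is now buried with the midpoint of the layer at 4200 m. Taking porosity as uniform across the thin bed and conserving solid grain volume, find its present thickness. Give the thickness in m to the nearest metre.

8 m

Working in km (1 km = 1000 m; β in km⁻¹ = β in m⁻¹ × 1000):
Porosity at 4.2 km: n = 0.74·exp(−0.71×4.2) = 0.0375
Solid-volume conservation: h(1−n) = h₀(1−n₀) ⇒ h = h₀·(1−n₀)/(1−n)
h = 0.03 × (1 − 0.74)/(1 − 0.0375) = 0.03 × 0.2701 = 0.0081 km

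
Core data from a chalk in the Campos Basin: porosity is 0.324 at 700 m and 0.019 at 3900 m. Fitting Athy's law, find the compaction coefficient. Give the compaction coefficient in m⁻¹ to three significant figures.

0.000886 m⁻¹

Working in km (1 km = 1000 m; k in km⁻¹ = k in m⁻¹ × 1000):
Athy: phi(d) = phi₀ e^(−kd) ⇒ phi₁/phi₂ = e^{k(d₂−d₁)} ⇒ k = ln(phi₁/phi₂)/(d₂−d₁)
k = ln(0.324/0.019) / (3.9 − 0.7) = ln(17.05) / 3.2 = 2.8363 / 3.2 = 0.8863 km⁻¹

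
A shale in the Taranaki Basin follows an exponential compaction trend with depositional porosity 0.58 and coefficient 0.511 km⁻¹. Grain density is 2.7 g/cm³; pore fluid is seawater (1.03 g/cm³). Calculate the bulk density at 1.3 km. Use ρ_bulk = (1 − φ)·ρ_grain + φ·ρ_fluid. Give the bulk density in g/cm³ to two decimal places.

2.20 g/cm³

Porosity at depth: n = 0.58·exp(−0.511×1.3) = 0.58×0.5146 = 0.2985
Bulk density: ρ_b = (1−n)ρ_g + n·ρ_f = 0.7015×2.7 + 0.2985×1.03
       = 1.894 + 0.307 = 2.202 g/cm³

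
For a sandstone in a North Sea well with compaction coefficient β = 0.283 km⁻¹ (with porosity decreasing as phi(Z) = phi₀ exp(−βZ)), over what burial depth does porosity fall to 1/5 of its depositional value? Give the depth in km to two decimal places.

phi/phi₀ = 1/5 ⇒ exp(−β·Z) = 1/5 ⇒ Z = ln(5) / β
Z = 1.6094 / 0.283 = 5.687 km

5.69 km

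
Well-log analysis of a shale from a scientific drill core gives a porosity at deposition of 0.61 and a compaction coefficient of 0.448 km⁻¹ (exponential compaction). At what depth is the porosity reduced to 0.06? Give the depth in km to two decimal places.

Invert Athy's law: d = ln(phi₀/phi) / c
d = ln(0.61/0.06) / 0.448 = ln(10.17) / 0.448 = 2.3191 / 0.448 = 5.177 km

5.18 km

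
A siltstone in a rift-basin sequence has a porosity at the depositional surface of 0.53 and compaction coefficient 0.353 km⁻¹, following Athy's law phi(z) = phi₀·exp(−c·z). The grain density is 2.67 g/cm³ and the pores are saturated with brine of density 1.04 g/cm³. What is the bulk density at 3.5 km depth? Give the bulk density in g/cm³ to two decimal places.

2.42 g/cm³

Porosity at depth: phi = 0.53·exp(−0.353×3.5) = 0.53×0.2907 = 0.1541
Bulk density: ρ_b = (1−phi)ρ_g + phi·ρ_f = 0.8459×2.67 + 0.1541×1.04
       = 2.259 + 0.160 = 2.419 g/cm³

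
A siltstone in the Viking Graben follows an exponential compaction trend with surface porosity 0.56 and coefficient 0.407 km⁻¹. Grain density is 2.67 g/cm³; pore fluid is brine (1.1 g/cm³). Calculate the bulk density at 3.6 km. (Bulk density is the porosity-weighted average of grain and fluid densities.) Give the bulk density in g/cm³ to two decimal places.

2.47 g/cm³

Porosity at depth: φ = 0.56·exp(−0.407×3.6) = 0.56×0.2310 = 0.1294
Bulk density: ρ_b = (1−φ)ρ_g + φ·ρ_f = 0.8706×2.67 + 0.1294×1.1
       = 2.325 + 0.142 = 2.467 g/cm³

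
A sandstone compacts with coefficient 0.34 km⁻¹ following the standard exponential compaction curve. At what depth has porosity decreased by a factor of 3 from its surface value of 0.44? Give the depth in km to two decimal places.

3.23 km

phi/phi₀ = 1/3 ⇒ exp(−β·d) = 1/3 ⇒ d = ln(3) / β
d = 1.0986 / 0.34 = 3.231 km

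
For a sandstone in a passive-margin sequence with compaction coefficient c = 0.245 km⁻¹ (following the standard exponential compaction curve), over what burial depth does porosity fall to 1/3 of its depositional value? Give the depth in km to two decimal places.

4.48 km

φ/φ₀ = 1/3 ⇒ exp(−c·z) = 1/3 ⇒ z = ln(3) / c
z = 1.0986 / 0.245 = 4.484 km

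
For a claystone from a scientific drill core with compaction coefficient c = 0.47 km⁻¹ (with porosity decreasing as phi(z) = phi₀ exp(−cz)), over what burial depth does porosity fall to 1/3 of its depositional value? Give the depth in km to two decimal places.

2.34 km

phi/phi₀ = 1/3 ⇒ exp(−c·z) = 1/3 ⇒ z = ln(3) / c
z = 1.0986 / 0.47 = 2.337 km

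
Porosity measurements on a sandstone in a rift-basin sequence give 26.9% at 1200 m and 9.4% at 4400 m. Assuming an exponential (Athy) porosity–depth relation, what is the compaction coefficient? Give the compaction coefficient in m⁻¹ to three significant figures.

0.000329 m⁻¹

Working in km (1 km = 1000 m; c in km⁻¹ = c in m⁻¹ × 1000):
Athy: n(d) = n₀ e^(−cd) ⇒ n₁/n₂ = e^{c(d₂−d₁)} ⇒ c = ln(n₁/n₂)/(d₂−d₁)
c = ln(0.269/0.094) / (4.4 − 1.2) = ln(2.862) / 3.2 = 1.0514 / 3.2 = 0.3286 km⁻¹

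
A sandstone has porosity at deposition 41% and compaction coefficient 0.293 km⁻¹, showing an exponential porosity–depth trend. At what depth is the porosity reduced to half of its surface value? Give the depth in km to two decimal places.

n/n₀ = 1/2 ⇒ exp(−k·Z) = 1/2 ⇒ Z = ln(2) / k
Z = 0.6931 / 0.293 = 2.366 km

2.37 km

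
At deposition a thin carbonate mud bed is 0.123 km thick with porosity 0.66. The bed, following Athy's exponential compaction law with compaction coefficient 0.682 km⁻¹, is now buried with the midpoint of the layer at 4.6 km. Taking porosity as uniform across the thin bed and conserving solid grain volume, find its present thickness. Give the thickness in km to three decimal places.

Porosity at 4.6 km: φ = 0.66·exp(−0.682×4.6) = 0.0286
Solid-volume conservation: h(1−φ) = h₀(1−φ₀) ⇒ h = h₀·(1−φ₀)/(1−φ)
h = 0.123 × (1 − 0.66)/(1 − 0.0286) = 0.123 × 0.3500 = 0.0431 km

0.043 km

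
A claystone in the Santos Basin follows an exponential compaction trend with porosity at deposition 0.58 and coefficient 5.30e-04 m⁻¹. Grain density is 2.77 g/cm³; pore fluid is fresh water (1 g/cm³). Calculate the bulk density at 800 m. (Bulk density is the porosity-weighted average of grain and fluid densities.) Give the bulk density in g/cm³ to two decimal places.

Working in km (1 km = 1000 m; k in km⁻¹ = k in m⁻¹ × 1000):
Porosity at depth: φ = 0.58·exp(−0.53×0.8) = 0.58×0.6544 = 0.3796
Bulk density: ρ_b = (1−φ)ρ_g + φ·ρ_f = 0.6204×2.77 + 0.3796×1
       = 1.719 + 0.380 = 2.098 g/cm³

2.10 g/cm³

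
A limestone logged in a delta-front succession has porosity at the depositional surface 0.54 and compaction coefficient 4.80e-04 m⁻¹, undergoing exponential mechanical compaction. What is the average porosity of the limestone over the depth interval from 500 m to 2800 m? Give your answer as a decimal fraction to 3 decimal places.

0.257

Working in km (1 km = 1000 m; k in km⁻¹ = k in m⁻¹ × 1000):
⟨phi⟩ = (1/(d₂−d₁)) ∫ phi₀ e^(−kd) dd = phi₀·(e^(−k·d₁) − e^(−k·d₂)) / (k·(d₂−d₁))
e^(−0.48×0.5) = 0.7866; e^(−0.48×2.8) = 0.2608
⟨phi⟩ = 0.54 × (0.7866 − 0.2608) / (0.48 × 2.3) = 0.54 × 0.4763 = 0.2572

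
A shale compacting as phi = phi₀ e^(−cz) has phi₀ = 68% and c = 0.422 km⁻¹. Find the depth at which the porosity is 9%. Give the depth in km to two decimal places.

Invert Athy's law: z = ln(phi₀/phi) / c
z = ln(0.68/0.09) / 0.422 = ln(7.556) / 0.422 = 2.0223 / 0.422 = 4.792 km

4.79 km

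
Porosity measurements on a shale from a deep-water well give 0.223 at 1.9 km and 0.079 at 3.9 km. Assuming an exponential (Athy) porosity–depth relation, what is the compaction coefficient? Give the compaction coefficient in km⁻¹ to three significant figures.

0.519 km⁻¹

Athy: φ(Z) = φ₀ e^(−kZ) ⇒ φ₁/φ₂ = e^{k(Z₂−Z₁)} ⇒ k = ln(φ₁/φ₂)/(Z₂−Z₁)
k = ln(0.223/0.079) / (3.9 − 1.9) = ln(2.823) / 2 = 1.0377 / 2 = 0.5189 km⁻¹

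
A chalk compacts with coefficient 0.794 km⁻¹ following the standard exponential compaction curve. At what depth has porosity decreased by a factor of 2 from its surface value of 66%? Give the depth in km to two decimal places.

phi/phi₀ = 1/2 ⇒ exp(−c·Z) = 1/2 ⇒ Z = ln(2) / c
Z = 0.6931 / 0.794 = 0.873 km

0.87 km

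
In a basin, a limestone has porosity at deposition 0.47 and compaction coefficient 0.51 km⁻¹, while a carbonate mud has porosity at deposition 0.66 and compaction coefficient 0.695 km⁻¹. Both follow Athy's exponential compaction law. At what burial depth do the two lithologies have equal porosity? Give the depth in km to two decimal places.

1.84 km

Set n₀ₐ e^(−βₐz) = n₀ᵦ e^(−βᵦz) ⇒ ln(n₀ₐ/n₀ᵦ) = (βₐ − βᵦ)·z
z = ln(0.47/0.66) / (0.51 − 0.695) = -0.3395 / -0.185 = 1.835 km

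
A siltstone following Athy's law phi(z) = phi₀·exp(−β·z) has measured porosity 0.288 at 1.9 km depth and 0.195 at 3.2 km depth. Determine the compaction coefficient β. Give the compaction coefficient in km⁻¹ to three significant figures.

0.300 km⁻¹

Athy: phi(z) = phi₀ e^(−βz) ⇒ phi₁/phi₂ = e^{β(z₂−z₁)} ⇒ β = ln(phi₁/phi₂)/(z₂−z₁)
β = ln(0.288/0.195) / (3.2 − 1.9) = ln(1.477) / 1.3 = 0.3900 / 1.3 = 0.3 km⁻¹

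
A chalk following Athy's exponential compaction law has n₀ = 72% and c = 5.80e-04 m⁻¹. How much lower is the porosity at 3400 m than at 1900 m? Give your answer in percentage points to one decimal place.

Working in km (1 km = 1000 m; c in km⁻¹ = c in m⁻¹ × 1000):
n(1.9) = 0.72·e^(−0.58×1.9) = 0.2392
n(3.4) = 0.72·e^(−0.58×3.4) = 0.1002
Δn = 0.2392 − 0.1002 = 0.1390

13.9 percentage points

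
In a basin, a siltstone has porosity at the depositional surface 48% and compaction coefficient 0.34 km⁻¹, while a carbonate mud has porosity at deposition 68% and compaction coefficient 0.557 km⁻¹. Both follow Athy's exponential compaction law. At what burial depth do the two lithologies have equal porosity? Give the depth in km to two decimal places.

1.61 km

Set n₀ₐ e^(−βₐZ) = n₀ᵦ e^(−βᵦZ) ⇒ ln(n₀ₐ/n₀ᵦ) = (βₐ − βᵦ)·Z
Z = ln(0.48/0.68) / (0.34 − 0.557) = -0.3483 / -0.217 = 1.605 km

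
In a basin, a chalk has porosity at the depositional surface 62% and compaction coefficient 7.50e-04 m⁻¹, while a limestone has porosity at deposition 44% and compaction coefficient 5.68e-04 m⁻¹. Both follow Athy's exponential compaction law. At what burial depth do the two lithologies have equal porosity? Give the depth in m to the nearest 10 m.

Working in km (1 km = 1000 m; k in km⁻¹ = k in m⁻¹ × 1000):
Set n₀ₐ e^(−kₐd) = n₀ᵦ e^(−kᵦd) ⇒ ln(n₀ₐ/n₀ᵦ) = (kₐ − kᵦ)·d
d = ln(0.62/0.44) / (0.75 − 0.568) = 0.3429 / 0.182 = 1.884 km

1880 m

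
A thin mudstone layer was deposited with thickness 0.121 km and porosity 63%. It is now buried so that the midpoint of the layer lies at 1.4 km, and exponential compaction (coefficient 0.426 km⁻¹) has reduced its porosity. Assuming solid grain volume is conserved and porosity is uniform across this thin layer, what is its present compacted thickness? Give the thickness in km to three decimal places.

Porosity at 1.4 km: φ = 0.63·exp(−0.426×1.4) = 0.3470
Solid-volume conservation: h(1−φ) = h₀(1−φ₀) ⇒ h = h₀·(1−φ₀)/(1−φ)
h = 0.121 × (1 − 0.63)/(1 − 0.3470) = 0.121 × 0.5666 = 0.0686 km

0.069 km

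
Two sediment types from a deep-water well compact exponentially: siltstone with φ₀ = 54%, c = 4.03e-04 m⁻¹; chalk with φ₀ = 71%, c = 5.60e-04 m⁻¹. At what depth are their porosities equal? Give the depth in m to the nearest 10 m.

1740 m

Working in km (1 km = 1000 m; c in km⁻¹ = c in m⁻¹ × 1000):
Set φ₀ₐ e^(−cₐd) = φ₀ᵦ e^(−cᵦd) ⇒ ln(φ₀ₐ/φ₀ᵦ) = (cₐ − cᵦ)·d
d = ln(0.54/0.71) / (0.403 − 0.56) = -0.2737 / -0.157 = 1.743 km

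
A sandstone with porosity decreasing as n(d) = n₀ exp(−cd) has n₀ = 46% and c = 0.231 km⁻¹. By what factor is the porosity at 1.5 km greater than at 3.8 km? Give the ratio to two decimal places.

1.70

n(d₁)/n(d₂) = e^(−c·d₁)/e^(−c·d₂) = e^{c(d₂−d₁)}
= exp(0.231 × 2.3) = exp(0.5313) = 1.7011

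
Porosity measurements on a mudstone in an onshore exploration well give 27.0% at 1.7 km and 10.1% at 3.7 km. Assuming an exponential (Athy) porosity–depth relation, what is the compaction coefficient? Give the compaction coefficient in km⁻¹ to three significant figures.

Athy: phi(z) = phi₀ e^(−kz) ⇒ phi₁/phi₂ = e^{k(z₂−z₁)} ⇒ k = ln(phi₁/phi₂)/(z₂−z₁)
k = ln(0.27/0.101) / (3.7 − 1.7) = ln(2.673) / 2 = 0.9833 / 2 = 0.4917 km⁻¹

0.492 km⁻¹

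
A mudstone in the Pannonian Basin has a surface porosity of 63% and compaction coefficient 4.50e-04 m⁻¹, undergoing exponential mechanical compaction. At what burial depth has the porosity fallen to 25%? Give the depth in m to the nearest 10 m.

2050 m

Working in km (1 km = 1000 m; c in km⁻¹ = c in m⁻¹ × 1000):
Invert Athy's law: d = ln(n₀/n) / c
d = ln(0.63/0.25) / 0.45 = ln(2.52) / 0.45 = 0.9243 / 0.45 = 2.054 km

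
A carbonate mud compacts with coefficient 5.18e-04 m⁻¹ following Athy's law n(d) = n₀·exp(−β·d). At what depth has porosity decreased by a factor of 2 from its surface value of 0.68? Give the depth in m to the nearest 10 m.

Working in km (1 km = 1000 m; β in km⁻¹ = β in m⁻¹ × 1000):
n/n₀ = 1/2 ⇒ exp(−β·d) = 1/2 ⇒ d = ln(2) / β
d = 0.6931 / 0.518 = 1.338 km

1340 m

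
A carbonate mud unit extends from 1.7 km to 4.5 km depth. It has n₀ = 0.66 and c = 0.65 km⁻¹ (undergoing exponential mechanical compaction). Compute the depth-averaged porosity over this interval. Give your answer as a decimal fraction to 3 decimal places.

0.101

⟨n⟩ = (1/(Z₂−Z₁)) ∫ n₀ e^(−cZ) dZ = n₀·(e^(−c·Z₁) − e^(−c·Z₂)) / (c·(Z₂−Z₁))
e^(−0.65×1.7) = 0.3312; e^(−0.65×4.5) = 0.0537
⟨n⟩ = 0.66 × (0.3312 − 0.0537) / (0.65 × 2.8) = 0.66 × 0.1525 = 0.1006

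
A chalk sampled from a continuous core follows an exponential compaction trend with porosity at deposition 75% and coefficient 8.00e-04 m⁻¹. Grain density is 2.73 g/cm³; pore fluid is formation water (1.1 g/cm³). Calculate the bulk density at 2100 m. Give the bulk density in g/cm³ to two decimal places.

Working in km (1 km = 1000 m; k in km⁻¹ = k in m⁻¹ × 1000):
Porosity at depth: n = 0.75·exp(−0.8×2.1) = 0.75×0.1864 = 0.1398
Bulk density: ρ_b = (1−n)ρ_g + n·ρ_f = 0.8602×2.73 + 0.1398×1.1
       = 2.348 + 0.154 = 2.502 g/cm³

2.50 g/cm³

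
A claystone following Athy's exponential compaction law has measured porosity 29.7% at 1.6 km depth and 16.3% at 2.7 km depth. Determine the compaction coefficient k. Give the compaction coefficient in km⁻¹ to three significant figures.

0.545 km⁻¹

Athy: φ(z) = φ₀ e^(−kz) ⇒ φ₁/φ₂ = e^{k(z₂−z₁)} ⇒ k = ln(φ₁/φ₂)/(z₂−z₁)
k = ln(0.297/0.163) / (2.7 − 1.6) = ln(1.822) / 1.1 = 0.6000 / 1.1 = 0.5454 km⁻¹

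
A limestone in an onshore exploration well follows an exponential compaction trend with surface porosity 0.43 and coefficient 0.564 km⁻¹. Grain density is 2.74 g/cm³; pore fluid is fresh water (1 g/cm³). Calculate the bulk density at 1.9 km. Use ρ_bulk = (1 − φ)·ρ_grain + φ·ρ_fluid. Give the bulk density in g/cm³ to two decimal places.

Porosity at depth: n = 0.43·exp(−0.564×1.9) = 0.43×0.3425 = 0.1473
Bulk density: ρ_b = (1−n)ρ_g + n·ρ_f = 0.8527×2.74 + 0.1473×1
       = 2.337 + 0.147 = 2.484 g/cm³

2.48 g/cm³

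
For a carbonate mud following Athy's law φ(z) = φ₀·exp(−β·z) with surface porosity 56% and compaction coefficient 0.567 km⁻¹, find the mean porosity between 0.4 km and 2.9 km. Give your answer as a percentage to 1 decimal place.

23.9%

⟨φ⟩ = (1/(z₂−z₁)) ∫ φ₀ e^(−βz) dz = φ₀·(e^(−β·z₁) − e^(−β·z₂)) / (β·(z₂−z₁))
e^(−0.567×0.4) = 0.7971; e^(−0.567×2.9) = 0.1931
⟨φ⟩ = 0.56 × (0.7971 − 0.1931) / (0.567 × 2.5) = 0.56 × 0.4261 = 0.2386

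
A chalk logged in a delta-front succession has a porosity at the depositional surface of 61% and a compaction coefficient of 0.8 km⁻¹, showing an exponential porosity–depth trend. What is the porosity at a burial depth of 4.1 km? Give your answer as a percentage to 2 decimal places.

2.30%

n = n₀·exp(−k·Z) = 0.61 × exp(−0.8 × 4.1) = 0.61 × exp(−3.28)
  = 0.61 × 0.0376 = 0.0230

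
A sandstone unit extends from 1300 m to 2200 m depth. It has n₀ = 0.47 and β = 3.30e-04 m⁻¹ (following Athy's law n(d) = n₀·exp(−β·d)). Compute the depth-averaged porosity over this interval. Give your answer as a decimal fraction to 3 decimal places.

Working in km (1 km = 1000 m; β in km⁻¹ = β in m⁻¹ × 1000):
⟨n⟩ = (1/(d₂−d₁)) ∫ n₀ e^(−βd) dd = n₀·(e^(−β·d₁) − e^(−β·d₂)) / (β·(d₂−d₁))
e^(−0.33×1.3) = 0.6512; e^(−0.33×2.2) = 0.4838
⟨n⟩ = 0.47 × (0.6512 − 0.4838) / (0.33 × 0.9) = 0.47 × 0.5634 = 0.2648

0.265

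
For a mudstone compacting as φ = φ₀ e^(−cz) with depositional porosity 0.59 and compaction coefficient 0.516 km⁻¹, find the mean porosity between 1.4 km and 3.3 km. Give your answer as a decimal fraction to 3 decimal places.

0.183

⟨φ⟩ = (1/(z₂−z₁)) ∫ φ₀ e^(−cz) dz = φ₀·(e^(−c·z₁) − e^(−c·z₂)) / (c·(z₂−z₁))
e^(−0.516×1.4) = 0.4856; e^(−0.516×3.3) = 0.1822
⟨φ⟩ = 0.59 × (0.4856 − 0.1822) / (0.516 × 1.9) = 0.59 × 0.3095 = 0.1826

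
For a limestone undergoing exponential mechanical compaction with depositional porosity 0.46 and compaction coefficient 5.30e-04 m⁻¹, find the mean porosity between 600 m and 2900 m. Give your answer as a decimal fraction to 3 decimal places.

0.193

Working in km (1 km = 1000 m; c in km⁻¹ = c in m⁻¹ × 1000):
⟨n⟩ = (1/(d₂−d₁)) ∫ n₀ e^(−cd) dd = n₀·(e^(−c·d₁) − e^(−c·d₂)) / (c·(d₂−d₁))
e^(−0.53×0.6) = 0.7276; e^(−0.53×2.9) = 0.2150
⟨n⟩ = 0.46 × (0.7276 − 0.2150) / (0.53 × 2.3) = 0.46 × 0.4205 = 0.1934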